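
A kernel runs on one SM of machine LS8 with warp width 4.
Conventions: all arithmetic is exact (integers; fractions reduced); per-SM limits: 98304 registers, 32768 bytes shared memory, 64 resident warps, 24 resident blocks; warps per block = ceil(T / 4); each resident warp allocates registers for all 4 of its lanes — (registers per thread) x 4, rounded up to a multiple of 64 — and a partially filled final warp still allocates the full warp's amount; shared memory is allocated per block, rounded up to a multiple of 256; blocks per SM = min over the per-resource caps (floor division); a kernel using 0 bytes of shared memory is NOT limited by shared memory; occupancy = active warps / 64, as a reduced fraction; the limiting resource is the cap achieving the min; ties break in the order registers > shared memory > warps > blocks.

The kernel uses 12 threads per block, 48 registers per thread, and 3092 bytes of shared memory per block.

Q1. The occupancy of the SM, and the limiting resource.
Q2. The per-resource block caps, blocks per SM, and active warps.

Answer: occupancy 27/64, limited by shared memory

registers: 170 blocks
shared memory: 9 blocks
warps: 21 blocks
blocks: 24 blocks

Answer: 9 blocks, 27 active warps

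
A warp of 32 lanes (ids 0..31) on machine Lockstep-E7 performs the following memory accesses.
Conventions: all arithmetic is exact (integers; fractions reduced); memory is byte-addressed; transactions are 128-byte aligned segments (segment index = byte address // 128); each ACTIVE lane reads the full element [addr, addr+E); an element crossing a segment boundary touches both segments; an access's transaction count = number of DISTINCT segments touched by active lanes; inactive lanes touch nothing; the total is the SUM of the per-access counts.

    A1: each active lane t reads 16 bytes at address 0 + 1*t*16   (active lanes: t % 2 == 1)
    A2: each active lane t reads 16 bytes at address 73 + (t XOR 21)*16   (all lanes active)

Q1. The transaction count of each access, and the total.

A1: 4 transactions
A2: 5 transactions

Answer: 4,5; total 9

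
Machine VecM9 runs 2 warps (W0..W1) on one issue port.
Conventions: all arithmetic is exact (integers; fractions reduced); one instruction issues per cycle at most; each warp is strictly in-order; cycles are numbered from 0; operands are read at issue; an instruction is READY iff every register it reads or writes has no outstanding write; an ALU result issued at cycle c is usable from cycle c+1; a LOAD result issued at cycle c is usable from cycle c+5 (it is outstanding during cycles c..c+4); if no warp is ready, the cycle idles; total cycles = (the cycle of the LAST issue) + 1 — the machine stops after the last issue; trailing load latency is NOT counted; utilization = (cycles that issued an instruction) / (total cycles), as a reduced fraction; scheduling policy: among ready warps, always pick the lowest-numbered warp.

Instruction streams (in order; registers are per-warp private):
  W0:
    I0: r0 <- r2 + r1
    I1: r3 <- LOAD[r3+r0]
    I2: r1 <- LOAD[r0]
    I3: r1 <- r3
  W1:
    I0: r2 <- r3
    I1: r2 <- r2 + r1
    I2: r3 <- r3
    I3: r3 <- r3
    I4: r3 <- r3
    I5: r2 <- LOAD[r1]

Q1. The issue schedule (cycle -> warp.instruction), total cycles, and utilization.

cycle 0: W0.I0
cycle 1: W0.I1
cycle 2: W0.I2
cycle 3: W1.I0
cycle 4: W1.I1
cycle 5: W1.I2
cycle 6: W1.I3
cycle 7: W0.I3
cycle 8: W1.I4
cycle 9: W1.I5

Answer: 10 cycles, utilization 1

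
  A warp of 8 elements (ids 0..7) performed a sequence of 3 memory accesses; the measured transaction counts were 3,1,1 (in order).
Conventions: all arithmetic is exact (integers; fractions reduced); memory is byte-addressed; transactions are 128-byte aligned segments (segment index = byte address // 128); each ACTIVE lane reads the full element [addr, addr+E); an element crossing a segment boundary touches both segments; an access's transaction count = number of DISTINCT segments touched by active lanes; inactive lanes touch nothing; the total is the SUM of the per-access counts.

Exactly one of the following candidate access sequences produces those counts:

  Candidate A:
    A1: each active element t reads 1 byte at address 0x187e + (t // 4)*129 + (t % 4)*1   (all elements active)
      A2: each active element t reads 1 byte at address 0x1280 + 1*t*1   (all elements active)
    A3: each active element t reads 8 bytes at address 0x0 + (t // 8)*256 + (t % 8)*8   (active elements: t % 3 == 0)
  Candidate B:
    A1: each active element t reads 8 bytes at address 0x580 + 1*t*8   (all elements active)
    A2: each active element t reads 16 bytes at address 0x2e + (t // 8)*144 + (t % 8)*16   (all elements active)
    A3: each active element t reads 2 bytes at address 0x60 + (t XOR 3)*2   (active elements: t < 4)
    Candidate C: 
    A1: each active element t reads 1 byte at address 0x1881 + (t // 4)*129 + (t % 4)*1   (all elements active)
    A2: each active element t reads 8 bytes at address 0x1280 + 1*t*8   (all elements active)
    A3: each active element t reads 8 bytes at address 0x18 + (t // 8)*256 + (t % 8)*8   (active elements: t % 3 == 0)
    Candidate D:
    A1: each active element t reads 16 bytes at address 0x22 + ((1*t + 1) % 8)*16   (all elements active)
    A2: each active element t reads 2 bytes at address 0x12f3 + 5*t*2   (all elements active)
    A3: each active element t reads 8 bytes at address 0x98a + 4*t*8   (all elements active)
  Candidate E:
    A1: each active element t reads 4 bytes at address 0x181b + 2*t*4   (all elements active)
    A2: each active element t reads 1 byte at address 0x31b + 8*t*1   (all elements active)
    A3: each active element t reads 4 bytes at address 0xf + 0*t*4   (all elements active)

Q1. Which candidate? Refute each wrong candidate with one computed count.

B: A1 gives 1 transaction, not 3
C: A1 gives 2 transactions, not 3
D: A1 gives 2 transactions, not 3
E: A1 gives 1 transaction, not 3
A: all counts match (3,1,1)

Answer: A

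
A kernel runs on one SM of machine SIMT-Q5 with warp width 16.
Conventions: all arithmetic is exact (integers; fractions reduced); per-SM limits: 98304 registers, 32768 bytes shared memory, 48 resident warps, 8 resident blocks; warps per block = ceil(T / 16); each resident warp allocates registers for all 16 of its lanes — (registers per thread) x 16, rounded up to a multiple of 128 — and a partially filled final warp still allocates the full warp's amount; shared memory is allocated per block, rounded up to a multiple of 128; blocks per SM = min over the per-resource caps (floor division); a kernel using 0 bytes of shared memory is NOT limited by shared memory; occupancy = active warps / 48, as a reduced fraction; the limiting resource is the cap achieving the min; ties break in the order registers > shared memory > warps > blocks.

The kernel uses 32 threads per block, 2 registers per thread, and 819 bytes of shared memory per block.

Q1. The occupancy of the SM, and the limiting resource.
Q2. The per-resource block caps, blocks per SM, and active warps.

Answer: occupancy 1/3, limited by blocks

registers: 384 blocks
shared memory: 36 blocks
warps: 24 blocks
blocks: 8 blocks

Answer: 8 blocks, 16 active warps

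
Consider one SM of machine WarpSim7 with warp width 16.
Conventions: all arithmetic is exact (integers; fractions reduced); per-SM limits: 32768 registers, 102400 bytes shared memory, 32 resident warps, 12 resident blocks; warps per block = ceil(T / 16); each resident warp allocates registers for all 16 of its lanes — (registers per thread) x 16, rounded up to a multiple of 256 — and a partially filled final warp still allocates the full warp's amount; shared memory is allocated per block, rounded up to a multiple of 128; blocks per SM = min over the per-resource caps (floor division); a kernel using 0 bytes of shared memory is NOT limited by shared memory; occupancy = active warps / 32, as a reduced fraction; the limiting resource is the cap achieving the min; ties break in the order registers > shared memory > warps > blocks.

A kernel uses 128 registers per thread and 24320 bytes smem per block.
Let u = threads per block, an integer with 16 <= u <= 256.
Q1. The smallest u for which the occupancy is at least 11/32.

Answer: u = 33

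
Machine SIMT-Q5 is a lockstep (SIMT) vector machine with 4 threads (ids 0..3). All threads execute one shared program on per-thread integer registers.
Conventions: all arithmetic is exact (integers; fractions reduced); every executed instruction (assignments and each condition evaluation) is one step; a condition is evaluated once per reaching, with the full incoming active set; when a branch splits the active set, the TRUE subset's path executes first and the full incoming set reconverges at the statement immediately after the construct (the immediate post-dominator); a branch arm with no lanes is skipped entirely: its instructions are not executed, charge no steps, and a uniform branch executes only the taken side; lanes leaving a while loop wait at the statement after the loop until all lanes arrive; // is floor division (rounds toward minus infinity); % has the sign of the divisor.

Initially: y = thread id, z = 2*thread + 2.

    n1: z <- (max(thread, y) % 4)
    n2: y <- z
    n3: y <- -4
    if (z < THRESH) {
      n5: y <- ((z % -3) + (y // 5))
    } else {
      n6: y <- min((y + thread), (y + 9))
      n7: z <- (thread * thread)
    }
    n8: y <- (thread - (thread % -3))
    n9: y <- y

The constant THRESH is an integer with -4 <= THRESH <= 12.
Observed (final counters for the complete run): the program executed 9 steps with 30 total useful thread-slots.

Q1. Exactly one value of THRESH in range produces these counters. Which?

Answer: THRESH = 2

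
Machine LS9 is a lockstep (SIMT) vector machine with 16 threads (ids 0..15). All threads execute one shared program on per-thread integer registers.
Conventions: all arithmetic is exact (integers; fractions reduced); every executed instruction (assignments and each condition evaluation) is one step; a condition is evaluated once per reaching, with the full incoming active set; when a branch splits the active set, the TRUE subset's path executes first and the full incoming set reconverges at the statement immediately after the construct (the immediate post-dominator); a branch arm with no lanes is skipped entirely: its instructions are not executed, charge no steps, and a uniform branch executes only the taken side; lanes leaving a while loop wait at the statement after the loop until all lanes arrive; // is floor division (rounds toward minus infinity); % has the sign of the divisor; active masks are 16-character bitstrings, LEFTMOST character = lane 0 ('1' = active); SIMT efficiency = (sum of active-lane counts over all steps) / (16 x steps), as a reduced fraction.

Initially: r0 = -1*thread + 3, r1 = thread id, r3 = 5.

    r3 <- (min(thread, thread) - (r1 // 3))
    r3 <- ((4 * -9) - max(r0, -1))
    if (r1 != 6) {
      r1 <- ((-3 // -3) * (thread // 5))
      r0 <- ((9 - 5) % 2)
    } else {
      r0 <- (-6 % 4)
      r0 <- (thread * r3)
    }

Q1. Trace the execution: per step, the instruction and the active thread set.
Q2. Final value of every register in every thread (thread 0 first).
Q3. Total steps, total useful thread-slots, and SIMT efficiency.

step 0: r3 <- (min(thread, thread) - (r1 // 3)) 1111111111111111
step 1: r3 <- ((4 * -9) - max(r0, -1)) 1111111111111111
step 2: eval (r1 != 6)               1111111111111111
step 3: r1 <- ((-3 // -3) * (thread // 5)) 1111110111111111
step 4: r0 <- ((9 - 5) % 2)          1111110111111111
step 5: r0 <- (-6 % 4)               0000001000000000
step 6: r0 <- (thread * r3)          0000001000000000

Answer: 7 steps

r0: 0,0,0,0,0,0,-210,0,0,0,0,0,0,0,0,0
r1: 0,0,0,0,0,1,6,1,1,1,2,2,2,2,2,3
r3: -39,-38,-37,-36,-35,-35,-35,-35,-35,-35,-35,-35,-35,-35,-35,-35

steps = 7; useful = 80; efficiency = 80/112 = 5/7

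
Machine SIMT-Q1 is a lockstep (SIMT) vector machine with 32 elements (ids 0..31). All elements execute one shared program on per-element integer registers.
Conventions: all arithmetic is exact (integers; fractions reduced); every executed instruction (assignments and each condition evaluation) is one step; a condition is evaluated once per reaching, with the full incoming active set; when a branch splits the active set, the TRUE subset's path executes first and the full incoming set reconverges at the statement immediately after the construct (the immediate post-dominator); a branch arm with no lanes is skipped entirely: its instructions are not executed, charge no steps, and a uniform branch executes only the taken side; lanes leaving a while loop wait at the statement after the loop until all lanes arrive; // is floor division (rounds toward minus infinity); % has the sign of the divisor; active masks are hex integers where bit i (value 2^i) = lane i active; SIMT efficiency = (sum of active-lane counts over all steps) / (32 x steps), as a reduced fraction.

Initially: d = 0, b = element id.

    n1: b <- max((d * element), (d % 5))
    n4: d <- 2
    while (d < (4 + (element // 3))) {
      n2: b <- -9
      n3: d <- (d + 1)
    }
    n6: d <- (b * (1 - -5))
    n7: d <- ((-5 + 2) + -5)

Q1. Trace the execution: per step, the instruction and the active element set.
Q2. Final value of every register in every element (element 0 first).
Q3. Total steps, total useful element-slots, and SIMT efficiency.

step 0: b <- max((d * element), (d % 5)) 0xffffffff
step 1: d <- 2                       0xffffffff
step 2: eval (d < (4 + (element // 3))) 0xffffffff
step 3: b <- -9                      0xffffffff
step 4: d <- (d + 1)                 0xffffffff
step 5: eval (d < (4 + (element // 3))) 0xffffffff
step 6: b <- -9                      0xffffffff
step 7: d <- (d + 1)                 0xffffffff
step 8: eval (d < (4 + (element // 3))) 0xffffffff
step 9: b <- -9                      0xfffffff8
step 10: d <- (d + 1)                 0xfffffff8
step 11: eval (d < (4 + (element // 3))) 0xfffffff8
step 12: b <- -9                      0xffffffc0
step 13: d <- (d + 1)                 0xffffffc0
step 14: eval (d < (4 + (element // 3))) 0xffffffc0
step 15: b <- -9                      0xfffffe00
step 16: d <- (d + 1)                 0xfffffe00
step 17: eval (d < (4 + (element // 3))) 0xfffffe00
step 18: b <- -9                      0xfffff000
step 19: d <- (d + 1)                 0xfffff000
step 20: eval (d < (4 + (element // 3))) 0xfffff000
step 21: b <- -9                      0xffff8000
step 22: d <- (d + 1)                 0xffff8000
step 23: eval (d < (4 + (element // 3))) 0xffff8000
step 24: b <- -9                      0xfffc0000
step 25: d <- (d + 1)                 0xfffc0000
step 26: eval (d < (4 + (element // 3))) 0xfffc0000
step 27: b <- -9                      0xffe00000
step 28: d <- (d + 1)                 0xffe00000
step 29: eval (d < (4 + (element // 3))) 0xffe00000
step 30: b <- -9                      0xff000000
step 31: d <- (d + 1)                 0xff000000
step 32: eval (d < (4 + (element // 3))) 0xff000000
step 33: b <- -9                      0xf8000000
step 34: d <- (d + 1)                 0xf8000000
step 35: eval (d < (4 + (element // 3))) 0xf8000000
step 36: b <- -9                      0xc0000000
step 37: d <- (d + 1)                 0xc0000000
step 38: eval (d < (4 + (element // 3))) 0xc0000000
step 39: d <- (b * (1 - -5))          0xffffffff
step 40: d <- ((-5 + 2) + -5)         0xffffffff

Answer: 41 steps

d: -8,-8,-8,-8,-8,-8,-8,-8,-8,-8,-8,-8,-8,-8,-8,-8,-8,-8,-8,-8,-8,-8,-8,-8,-8,-8,-8,-8,-8,-8,-8,-8
b: -9,-9,-9,-9,-9,-9,-9,-9,-9,-9,-9,-9,-9,-9,-9,-9,-9,-9,-9,-9,-9,-9,-9,-9,-9,-9,-9,-9,-9,-9,-9,-9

steps = 41; useful = 817; efficiency = 817/1312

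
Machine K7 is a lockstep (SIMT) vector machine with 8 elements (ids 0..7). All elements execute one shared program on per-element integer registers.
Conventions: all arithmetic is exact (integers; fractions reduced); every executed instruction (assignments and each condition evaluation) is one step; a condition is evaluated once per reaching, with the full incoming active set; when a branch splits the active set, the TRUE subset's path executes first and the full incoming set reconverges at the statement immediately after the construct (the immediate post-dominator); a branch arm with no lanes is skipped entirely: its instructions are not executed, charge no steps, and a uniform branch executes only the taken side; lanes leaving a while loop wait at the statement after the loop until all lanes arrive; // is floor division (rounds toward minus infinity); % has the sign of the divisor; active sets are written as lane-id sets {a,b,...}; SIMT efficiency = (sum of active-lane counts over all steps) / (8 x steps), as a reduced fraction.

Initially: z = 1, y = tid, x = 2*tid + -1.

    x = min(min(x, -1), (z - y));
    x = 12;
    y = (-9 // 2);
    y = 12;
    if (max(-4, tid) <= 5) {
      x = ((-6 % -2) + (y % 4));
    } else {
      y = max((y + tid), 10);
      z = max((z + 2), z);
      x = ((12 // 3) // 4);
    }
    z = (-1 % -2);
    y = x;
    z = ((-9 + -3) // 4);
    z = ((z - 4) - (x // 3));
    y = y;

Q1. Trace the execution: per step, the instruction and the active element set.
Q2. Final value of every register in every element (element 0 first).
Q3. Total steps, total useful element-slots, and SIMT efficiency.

step 0: x <- min(min(x, -1), (z - y)) {0,1,2,3,4,5,6,7}
step 1: x <- 12                      {0,1,2,3,4,5,6,7}
step 2: y <- (-9 // 2)               {0,1,2,3,4,5,6,7}
step 3: y <- 12                      {0,1,2,3,4,5,6,7}
step 4: eval (max(-4, tid) <= 5)     {0,1,2,3,4,5,6,7}
step 5: x <- ((-6 % -2) + (y % 4))   {0,1,2,3,4,5}
step 6: y <- max((y + tid), 10)      {6,7}
step 7: z <- max((z + 2), z)         {6,7}
step 8: x <- ((12 // 3) // 4)        {6,7}
step 9: z <- (-1 % -2)               {0,1,2,3,4,5,6,7}
step 10: y <- x                       {0,1,2,3,4,5,6,7}
step 11: z <- ((-9 + -3) // 4)        {0,1,2,3,4,5,6,7}
step 12: z <- ((z - 4) - (x // 3))    {0,1,2,3,4,5,6,7}
step 13: y <- y                       {0,1,2,3,4,5,6,7}

Answer: 14 steps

z: -7,-7,-7,-7,-7,-7,-7,-7
y: 0,0,0,0,0,0,1,1
x: 0,0,0,0,0,0,1,1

steps = 14; useful = 92; efficiency = 92/112 = 23/28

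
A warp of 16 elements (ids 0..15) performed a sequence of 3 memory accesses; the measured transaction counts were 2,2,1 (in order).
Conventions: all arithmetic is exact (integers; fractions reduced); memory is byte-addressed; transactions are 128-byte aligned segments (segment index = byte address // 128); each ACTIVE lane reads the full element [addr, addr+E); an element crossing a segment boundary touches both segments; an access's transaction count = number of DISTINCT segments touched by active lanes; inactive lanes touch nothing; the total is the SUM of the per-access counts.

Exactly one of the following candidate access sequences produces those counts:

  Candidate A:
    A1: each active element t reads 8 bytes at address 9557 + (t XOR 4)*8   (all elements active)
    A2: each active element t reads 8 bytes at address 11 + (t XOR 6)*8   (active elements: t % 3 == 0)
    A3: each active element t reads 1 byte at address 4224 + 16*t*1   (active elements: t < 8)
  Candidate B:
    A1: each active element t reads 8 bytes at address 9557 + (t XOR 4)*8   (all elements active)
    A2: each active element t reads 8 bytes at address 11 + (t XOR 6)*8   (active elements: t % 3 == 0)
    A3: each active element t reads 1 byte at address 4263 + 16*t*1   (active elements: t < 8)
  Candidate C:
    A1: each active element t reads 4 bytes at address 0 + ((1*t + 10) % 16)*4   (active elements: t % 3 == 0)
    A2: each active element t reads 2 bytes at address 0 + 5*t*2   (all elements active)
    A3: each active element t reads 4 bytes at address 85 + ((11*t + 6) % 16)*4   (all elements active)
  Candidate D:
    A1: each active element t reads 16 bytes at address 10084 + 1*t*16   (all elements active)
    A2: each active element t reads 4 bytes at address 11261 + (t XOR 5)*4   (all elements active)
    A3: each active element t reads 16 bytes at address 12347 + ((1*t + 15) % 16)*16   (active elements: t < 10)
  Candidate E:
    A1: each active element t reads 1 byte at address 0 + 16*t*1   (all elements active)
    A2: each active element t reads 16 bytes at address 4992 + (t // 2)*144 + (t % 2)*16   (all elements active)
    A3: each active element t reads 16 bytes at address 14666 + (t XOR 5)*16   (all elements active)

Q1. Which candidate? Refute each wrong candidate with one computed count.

B: A3 gives 2 transactions, not 1
C: A1 gives 1 transaction, not 2
D: A1 gives 3 transactions, not 2
E: A2 gives 9 transactions, not 2
A: all counts match (2,2,1)

Answer: A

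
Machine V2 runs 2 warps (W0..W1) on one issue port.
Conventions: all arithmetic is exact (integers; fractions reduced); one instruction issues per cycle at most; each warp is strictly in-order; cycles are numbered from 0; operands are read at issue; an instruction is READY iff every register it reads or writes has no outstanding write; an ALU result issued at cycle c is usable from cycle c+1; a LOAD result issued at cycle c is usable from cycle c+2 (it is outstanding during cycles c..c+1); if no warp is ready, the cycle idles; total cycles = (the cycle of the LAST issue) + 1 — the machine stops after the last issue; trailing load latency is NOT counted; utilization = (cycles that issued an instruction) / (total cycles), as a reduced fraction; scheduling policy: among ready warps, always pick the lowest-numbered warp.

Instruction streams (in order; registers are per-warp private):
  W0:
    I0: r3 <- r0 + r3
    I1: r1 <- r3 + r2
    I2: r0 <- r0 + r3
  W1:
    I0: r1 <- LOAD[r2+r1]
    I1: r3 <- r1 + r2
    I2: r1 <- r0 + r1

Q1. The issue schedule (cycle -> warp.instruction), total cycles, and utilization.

cycle 0: W0.I0
cycle 1: W0.I1
cycle 2: W0.I2
cycle 3: W1.I0
cycle 4: idle
cycle 5: W1.I1
cycle 6: W1.I2

Answer: 7 cycles, utilization 6/7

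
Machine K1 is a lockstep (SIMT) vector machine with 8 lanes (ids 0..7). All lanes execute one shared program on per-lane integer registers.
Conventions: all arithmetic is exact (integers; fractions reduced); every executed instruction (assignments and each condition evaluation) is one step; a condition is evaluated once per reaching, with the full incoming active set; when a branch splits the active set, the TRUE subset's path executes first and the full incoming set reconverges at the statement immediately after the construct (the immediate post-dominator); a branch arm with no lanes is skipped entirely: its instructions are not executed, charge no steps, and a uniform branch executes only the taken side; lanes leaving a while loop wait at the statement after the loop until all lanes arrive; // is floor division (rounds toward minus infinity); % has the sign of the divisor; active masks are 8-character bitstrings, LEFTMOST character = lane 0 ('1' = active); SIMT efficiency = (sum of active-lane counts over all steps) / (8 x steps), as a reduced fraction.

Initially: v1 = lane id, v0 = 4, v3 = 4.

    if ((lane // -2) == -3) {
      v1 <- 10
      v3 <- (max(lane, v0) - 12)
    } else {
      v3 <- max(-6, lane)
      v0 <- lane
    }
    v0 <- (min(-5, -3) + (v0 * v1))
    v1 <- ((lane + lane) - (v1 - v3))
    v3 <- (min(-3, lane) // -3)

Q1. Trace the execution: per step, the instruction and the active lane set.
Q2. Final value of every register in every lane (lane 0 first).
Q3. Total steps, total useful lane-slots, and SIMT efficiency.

step 0: eval ((lane // -2) == -3)    11111111
step 1: v1 <- 10                     00000110
step 2: v3 <- (max(lane, v0) - 12)   00000110
step 3: v3 <- max(-6, lane)          11111001
step 4: v0 <- lane                   11111001
step 5: v0 <- (min(-5, -3) + (v0 * v1)) 11111111
step 6: v1 <- ((lane + lane) - (v1 - v3)) 11111111
step 7: v3 <- (min(-3, lane) // -3)  11111111

Answer: 8 steps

v1: 0,2,4,6,8,-7,-4,14
v0: -5,-4,-1,4,11,35,35,44
v3: 1,1,1,1,1,1,1,1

steps = 8; useful = 48; efficiency = 48/64 = 3/4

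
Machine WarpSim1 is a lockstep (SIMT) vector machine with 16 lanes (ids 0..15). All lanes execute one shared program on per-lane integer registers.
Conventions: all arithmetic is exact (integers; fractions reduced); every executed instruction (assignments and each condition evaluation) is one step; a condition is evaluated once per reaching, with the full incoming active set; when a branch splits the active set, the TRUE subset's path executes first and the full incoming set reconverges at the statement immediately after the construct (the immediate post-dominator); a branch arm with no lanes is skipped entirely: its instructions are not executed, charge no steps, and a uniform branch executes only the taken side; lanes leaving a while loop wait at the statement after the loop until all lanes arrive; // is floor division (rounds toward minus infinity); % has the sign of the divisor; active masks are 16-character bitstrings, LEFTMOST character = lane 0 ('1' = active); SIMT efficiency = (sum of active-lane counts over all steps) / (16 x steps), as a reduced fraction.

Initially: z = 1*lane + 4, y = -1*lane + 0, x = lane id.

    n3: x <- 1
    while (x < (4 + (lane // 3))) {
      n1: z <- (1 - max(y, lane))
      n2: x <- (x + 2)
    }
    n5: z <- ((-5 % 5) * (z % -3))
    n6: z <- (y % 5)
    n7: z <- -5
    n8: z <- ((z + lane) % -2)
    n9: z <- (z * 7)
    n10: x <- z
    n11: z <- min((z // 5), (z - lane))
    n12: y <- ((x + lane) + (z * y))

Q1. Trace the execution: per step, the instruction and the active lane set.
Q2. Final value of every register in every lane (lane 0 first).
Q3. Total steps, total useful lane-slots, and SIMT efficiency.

step 0: x <- 1                       1111111111111111
step 1: eval (x < (4 + (lane // 3))) 1111111111111111
step 2: z <- (1 - max(y, lane))      1111111111111111
step 3: x <- (x + 2)                 1111111111111111
step 4: eval (x < (4 + (lane // 3))) 1111111111111111
step 5: z <- (1 - max(y, lane))      1111111111111111
step 6: x <- (x + 2)                 1111111111111111
step 7: eval (x < (4 + (lane // 3))) 1111111111111111
step 8: z <- (1 - max(y, lane))      0000001111111111
step 9: x <- (x + 2)                 0000001111111111
step 10: eval (x < (4 + (lane // 3))) 0000001111111111
step 11: z <- (1 - max(y, lane))      0000000000001111
step 12: x <- (x + 2)                 0000000000001111
step 13: eval (x < (4 + (lane // 3))) 0000000000001111
step 14: z <- ((-5 % 5) * (z % -3))   1111111111111111
step 15: z <- (y % 5)                 1111111111111111
step 16: z <- -5                      1111111111111111
step 17: z <- ((z + lane) % -2)       1111111111111111
step 18: z <- (z * 7)                 1111111111111111
step 19: x <- z                       1111111111111111
step 20: z <- min((z // 5), (z - lane)) 1111111111111111
step 21: y <- ((x + lane) + (z * y))  1111111111111111

Answer: 22 steps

z: -7,-1,-9,-3,-11,-5,-13,-7,-15,-9,-17,-11,-19,-13,-21,-15
y: -7,2,13,12,41,30,77,56,121,90,173,132,233,182,301,240
x: -7,0,-7,0,-7,0,-7,0,-7,0,-7,0,-7,0,-7,0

steps = 22; useful = 298; efficiency = 298/352 = 149/176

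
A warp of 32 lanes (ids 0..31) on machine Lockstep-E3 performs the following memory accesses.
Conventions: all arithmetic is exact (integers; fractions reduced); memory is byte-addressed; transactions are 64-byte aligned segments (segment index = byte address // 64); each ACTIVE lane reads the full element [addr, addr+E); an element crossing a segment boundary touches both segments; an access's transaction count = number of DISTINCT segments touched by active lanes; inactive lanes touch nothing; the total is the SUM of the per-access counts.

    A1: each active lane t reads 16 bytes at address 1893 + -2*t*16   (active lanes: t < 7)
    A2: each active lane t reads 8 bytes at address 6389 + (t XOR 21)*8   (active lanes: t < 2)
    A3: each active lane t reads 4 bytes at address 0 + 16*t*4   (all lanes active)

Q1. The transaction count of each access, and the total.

A1: 4 transactions
A2: 1 transaction
A3: 32 transactions

Answer: 4,1,32; total 37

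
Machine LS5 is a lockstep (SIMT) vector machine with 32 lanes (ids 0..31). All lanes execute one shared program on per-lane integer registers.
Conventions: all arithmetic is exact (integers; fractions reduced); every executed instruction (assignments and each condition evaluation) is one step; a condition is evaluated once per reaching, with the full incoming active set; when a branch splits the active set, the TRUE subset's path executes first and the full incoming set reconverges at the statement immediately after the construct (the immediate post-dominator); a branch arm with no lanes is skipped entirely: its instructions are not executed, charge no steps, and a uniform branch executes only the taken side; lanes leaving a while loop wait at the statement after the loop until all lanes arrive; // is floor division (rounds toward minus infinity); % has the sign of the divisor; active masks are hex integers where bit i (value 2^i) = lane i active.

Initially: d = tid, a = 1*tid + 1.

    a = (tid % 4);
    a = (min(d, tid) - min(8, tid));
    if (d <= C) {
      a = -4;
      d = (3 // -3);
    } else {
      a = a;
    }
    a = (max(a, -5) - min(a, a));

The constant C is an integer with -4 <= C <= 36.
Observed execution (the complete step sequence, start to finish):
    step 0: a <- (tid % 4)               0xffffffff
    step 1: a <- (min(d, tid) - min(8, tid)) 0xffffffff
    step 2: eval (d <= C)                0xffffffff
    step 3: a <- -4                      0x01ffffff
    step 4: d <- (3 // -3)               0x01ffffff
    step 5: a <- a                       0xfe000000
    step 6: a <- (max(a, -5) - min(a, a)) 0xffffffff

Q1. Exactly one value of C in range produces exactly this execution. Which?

Answer: C = 24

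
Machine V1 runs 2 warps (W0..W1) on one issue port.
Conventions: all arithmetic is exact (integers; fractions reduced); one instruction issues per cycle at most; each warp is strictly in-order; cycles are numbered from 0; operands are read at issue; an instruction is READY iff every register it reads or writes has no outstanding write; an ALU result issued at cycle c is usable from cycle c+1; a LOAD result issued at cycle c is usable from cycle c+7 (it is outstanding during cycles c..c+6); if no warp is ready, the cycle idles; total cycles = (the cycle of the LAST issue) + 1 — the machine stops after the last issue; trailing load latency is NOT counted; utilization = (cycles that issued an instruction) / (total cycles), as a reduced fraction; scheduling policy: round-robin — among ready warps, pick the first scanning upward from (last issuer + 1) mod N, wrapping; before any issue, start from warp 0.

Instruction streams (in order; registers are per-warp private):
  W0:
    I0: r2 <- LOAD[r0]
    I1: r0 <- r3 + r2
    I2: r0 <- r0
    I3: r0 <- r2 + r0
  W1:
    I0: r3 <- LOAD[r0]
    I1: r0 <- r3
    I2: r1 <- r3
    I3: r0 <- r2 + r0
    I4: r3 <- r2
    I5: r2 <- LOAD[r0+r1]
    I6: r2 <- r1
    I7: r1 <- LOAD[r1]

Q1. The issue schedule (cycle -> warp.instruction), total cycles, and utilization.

cycle 0: W0.I0
cycle 1: W1.I0
cycle 2: idle
cycle 3: idle
cycle 4: idle
cycle 5: idle
cycle 6: idle
cycle 7: W0.I1
cycle 8: W1.I1
cycle 9: W0.I2
cycle 10: W1.I2
cycle 11: W0.I3
cycle 12: W1.I3
cycle 13: W1.I4
cycle 14: W1.I5
cycle 15: idle
cycle 16: idle
cycle 17: idle
cycle 18: idle
cycle 19: idle
cycle 20: idle
cycle 21: W1.I6
cycle 22: W1.I7

Answer: 23 cycles, utilization 12/23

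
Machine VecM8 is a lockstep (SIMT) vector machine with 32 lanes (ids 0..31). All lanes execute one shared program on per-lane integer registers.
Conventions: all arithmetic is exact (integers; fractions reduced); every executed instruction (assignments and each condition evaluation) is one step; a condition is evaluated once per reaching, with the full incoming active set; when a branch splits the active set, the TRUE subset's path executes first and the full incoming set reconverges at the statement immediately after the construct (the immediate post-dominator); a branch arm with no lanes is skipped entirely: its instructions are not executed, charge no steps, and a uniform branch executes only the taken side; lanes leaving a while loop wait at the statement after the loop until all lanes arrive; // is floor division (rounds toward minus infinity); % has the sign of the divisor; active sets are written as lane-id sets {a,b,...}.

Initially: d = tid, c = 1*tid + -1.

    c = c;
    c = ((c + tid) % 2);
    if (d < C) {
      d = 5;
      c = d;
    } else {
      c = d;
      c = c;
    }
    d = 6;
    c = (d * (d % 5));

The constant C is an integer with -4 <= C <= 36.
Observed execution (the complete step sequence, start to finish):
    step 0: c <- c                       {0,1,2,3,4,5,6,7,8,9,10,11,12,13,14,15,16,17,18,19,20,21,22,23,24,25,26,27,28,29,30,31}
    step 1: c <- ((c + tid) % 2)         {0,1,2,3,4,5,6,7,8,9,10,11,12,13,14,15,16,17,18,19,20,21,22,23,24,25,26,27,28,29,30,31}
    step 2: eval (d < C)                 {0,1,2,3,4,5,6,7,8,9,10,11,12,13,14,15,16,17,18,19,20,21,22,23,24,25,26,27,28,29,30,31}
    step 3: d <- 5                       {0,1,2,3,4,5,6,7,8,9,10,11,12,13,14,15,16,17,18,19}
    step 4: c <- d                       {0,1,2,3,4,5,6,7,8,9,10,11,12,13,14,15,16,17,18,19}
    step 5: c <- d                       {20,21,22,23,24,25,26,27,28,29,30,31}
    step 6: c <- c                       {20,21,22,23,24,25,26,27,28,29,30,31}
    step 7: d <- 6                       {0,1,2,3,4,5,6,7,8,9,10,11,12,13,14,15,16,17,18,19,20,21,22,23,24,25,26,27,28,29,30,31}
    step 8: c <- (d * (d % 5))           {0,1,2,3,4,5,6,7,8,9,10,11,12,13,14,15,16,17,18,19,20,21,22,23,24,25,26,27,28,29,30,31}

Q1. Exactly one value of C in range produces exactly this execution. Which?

Answer: C = 20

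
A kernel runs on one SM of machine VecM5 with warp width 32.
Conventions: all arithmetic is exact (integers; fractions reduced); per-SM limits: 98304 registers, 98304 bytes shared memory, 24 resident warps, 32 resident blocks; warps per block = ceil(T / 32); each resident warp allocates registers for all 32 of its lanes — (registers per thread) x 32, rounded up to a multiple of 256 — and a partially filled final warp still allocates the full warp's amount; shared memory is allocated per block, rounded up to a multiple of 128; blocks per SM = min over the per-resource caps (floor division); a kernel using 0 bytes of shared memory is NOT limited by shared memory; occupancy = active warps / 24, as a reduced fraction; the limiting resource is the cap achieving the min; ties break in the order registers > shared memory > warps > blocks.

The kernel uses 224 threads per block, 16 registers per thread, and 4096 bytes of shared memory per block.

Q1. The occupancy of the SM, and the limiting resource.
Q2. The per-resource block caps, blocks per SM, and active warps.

Answer: occupancy 7/8, limited by warps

registers: 27 blocks
shared memory: 24 blocks
warps: 3 blocks
blocks: 32 blocks

Answer: 3 blocks, 21 active warps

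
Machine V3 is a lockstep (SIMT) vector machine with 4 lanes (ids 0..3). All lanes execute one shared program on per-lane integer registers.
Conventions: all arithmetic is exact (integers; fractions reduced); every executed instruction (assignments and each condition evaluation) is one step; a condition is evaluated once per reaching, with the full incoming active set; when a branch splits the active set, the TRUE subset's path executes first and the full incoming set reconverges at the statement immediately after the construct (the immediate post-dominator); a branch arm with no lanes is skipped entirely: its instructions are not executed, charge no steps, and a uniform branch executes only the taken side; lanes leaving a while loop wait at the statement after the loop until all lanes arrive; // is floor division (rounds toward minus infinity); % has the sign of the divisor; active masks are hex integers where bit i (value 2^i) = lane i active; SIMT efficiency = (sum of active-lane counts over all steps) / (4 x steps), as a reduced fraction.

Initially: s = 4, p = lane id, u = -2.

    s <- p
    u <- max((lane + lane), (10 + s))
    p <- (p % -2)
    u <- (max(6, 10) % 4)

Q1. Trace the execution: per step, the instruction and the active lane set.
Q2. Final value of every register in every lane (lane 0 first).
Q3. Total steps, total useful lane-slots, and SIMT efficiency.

step 0: s <- p                       0xf
step 1: u <- max((lane + lane), (10 + s)) 0xf
step 2: p <- (p % -2)                0xf
step 3: u <- (max(6, 10) % 4)        0xf

Answer: 4 steps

s: 0,1,2,3
p: 0,-1,0,-1
u: 2,2,2,2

steps = 4; useful = 16; efficiency = 16/16 = 1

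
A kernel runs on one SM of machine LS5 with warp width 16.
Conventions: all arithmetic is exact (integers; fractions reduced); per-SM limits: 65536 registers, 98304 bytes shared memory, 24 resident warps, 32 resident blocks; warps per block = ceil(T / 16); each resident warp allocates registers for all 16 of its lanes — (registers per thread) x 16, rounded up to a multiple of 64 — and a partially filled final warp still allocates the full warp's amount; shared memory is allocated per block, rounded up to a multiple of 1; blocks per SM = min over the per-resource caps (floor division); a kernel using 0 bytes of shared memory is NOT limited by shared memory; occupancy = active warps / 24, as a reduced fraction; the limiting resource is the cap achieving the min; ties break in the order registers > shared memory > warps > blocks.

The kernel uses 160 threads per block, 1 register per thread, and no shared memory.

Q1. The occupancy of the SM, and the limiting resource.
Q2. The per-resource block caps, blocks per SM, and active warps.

Answer: occupancy 5/6, limited by warps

registers: 102 blocks
shared memory: no limit (kernel uses none)
warps: 2 blocks
blocks: 32 blocks

Answer: 2 blocks, 20 active warps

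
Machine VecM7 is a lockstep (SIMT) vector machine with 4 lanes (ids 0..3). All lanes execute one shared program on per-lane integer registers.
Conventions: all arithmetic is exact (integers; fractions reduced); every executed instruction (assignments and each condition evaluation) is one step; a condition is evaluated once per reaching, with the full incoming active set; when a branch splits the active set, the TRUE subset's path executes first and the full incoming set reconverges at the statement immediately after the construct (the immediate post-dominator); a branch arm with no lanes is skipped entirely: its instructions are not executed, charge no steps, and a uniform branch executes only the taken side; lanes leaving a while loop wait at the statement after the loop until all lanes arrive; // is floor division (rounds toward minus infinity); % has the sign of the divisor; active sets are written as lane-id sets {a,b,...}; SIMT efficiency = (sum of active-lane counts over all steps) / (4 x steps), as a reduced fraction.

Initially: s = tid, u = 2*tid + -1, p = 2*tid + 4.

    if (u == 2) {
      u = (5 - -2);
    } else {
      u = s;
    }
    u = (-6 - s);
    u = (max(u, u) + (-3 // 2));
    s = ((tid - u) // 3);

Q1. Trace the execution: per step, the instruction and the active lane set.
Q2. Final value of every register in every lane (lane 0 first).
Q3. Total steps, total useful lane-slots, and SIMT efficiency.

step 0: eval (u == 2)                {0,1,2,3}
step 1: u <- s                       {0,1,2,3}
step 2: u <- (-6 - s)                {0,1,2,3}
step 3: u <- (max(u, u) + (-3 // 2)) {0,1,2,3}
step 4: s <- ((tid - u) // 3)        {0,1,2,3}

Answer: 5 steps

s: 2,3,4,4
u: -8,-9,-10,-11
p: 4,6,8,10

steps = 5; useful = 20; efficiency = 20/20 = 1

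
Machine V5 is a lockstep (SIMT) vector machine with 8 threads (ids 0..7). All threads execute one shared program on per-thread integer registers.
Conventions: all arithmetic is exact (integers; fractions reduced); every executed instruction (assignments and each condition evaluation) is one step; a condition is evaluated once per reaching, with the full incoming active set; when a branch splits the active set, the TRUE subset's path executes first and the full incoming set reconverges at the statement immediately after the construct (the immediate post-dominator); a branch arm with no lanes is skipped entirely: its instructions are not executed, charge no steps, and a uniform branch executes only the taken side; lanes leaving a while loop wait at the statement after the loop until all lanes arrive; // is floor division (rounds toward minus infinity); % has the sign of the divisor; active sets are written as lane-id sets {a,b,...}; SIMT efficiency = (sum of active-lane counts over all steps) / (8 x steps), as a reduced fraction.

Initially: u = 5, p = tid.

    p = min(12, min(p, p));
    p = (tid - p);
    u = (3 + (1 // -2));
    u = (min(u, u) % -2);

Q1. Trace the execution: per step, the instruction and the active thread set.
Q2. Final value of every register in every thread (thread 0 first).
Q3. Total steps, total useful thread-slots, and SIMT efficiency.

step 0: p <- min(12, min(p, p))      {0,1,2,3,4,5,6,7}
step 1: p <- (tid - p)               {0,1,2,3,4,5,6,7}
step 2: u <- (3 + (1 // -2))         {0,1,2,3,4,5,6,7}
step 3: u <- (min(u, u) % -2)        {0,1,2,3,4,5,6,7}

Answer: 4 steps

u: 0,0,0,0,0,0,0,0
p: 0,0,0,0,0,0,0,0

steps = 4; useful = 32; efficiency = 32/32 = 1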